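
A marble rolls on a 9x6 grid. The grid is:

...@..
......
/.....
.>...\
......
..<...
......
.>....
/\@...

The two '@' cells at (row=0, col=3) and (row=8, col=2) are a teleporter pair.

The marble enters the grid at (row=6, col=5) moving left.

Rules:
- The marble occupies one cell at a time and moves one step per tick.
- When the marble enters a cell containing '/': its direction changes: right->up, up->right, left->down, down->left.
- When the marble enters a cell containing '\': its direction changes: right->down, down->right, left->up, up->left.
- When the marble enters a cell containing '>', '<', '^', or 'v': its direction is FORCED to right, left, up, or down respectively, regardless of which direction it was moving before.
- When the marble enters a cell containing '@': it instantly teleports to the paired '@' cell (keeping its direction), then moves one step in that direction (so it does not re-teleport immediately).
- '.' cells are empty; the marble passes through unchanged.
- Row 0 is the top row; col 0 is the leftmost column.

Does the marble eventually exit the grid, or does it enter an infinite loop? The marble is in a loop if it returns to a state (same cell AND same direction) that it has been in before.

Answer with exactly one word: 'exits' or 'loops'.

Answer: exits

Derivation:
Step 1: enter (6,5), '.' pass, move left to (6,4)
Step 2: enter (6,4), '.' pass, move left to (6,3)
Step 3: enter (6,3), '.' pass, move left to (6,2)
Step 4: enter (6,2), '.' pass, move left to (6,1)
Step 5: enter (6,1), '.' pass, move left to (6,0)
Step 6: enter (6,0), '.' pass, move left to (6,-1)
Step 7: at (6,-1) — EXIT via left edge, pos 6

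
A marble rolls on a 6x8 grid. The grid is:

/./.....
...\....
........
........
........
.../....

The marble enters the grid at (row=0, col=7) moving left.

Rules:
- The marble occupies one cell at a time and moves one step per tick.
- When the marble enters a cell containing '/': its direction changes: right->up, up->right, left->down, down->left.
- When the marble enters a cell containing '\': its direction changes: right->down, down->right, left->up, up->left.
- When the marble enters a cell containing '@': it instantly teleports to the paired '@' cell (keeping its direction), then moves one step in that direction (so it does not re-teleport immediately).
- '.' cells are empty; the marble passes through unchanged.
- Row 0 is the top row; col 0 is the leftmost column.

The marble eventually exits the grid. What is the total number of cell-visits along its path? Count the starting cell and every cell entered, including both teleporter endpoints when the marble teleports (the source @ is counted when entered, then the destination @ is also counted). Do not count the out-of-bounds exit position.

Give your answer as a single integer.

Answer: 11

Derivation:
Step 1: enter (0,7), '.' pass, move left to (0,6)
Step 2: enter (0,6), '.' pass, move left to (0,5)
Step 3: enter (0,5), '.' pass, move left to (0,4)
Step 4: enter (0,4), '.' pass, move left to (0,3)
Step 5: enter (0,3), '.' pass, move left to (0,2)
Step 6: enter (0,2), '/' deflects left->down, move down to (1,2)
Step 7: enter (1,2), '.' pass, move down to (2,2)
Step 8: enter (2,2), '.' pass, move down to (3,2)
Step 9: enter (3,2), '.' pass, move down to (4,2)
Step 10: enter (4,2), '.' pass, move down to (5,2)
Step 11: enter (5,2), '.' pass, move down to (6,2)
Step 12: at (6,2) — EXIT via bottom edge, pos 2
Path length (cell visits): 11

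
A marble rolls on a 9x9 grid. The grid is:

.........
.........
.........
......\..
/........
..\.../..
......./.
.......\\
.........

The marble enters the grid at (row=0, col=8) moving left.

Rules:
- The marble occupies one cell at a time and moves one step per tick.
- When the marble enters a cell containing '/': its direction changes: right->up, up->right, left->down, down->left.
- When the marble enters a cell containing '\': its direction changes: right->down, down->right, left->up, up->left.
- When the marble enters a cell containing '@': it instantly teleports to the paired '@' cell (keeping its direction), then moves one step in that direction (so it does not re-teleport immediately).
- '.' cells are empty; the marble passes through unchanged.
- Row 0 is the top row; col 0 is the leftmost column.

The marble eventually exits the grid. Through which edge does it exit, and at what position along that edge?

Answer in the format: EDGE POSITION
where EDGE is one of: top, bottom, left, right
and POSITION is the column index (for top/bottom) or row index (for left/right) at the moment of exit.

Step 1: enter (0,8), '.' pass, move left to (0,7)
Step 2: enter (0,7), '.' pass, move left to (0,6)
Step 3: enter (0,6), '.' pass, move left to (0,5)
Step 4: enter (0,5), '.' pass, move left to (0,4)
Step 5: enter (0,4), '.' pass, move left to (0,3)
Step 6: enter (0,3), '.' pass, move left to (0,2)
Step 7: enter (0,2), '.' pass, move left to (0,1)
Step 8: enter (0,1), '.' pass, move left to (0,0)
Step 9: enter (0,0), '.' pass, move left to (0,-1)
Step 10: at (0,-1) — EXIT via left edge, pos 0

Answer: left 0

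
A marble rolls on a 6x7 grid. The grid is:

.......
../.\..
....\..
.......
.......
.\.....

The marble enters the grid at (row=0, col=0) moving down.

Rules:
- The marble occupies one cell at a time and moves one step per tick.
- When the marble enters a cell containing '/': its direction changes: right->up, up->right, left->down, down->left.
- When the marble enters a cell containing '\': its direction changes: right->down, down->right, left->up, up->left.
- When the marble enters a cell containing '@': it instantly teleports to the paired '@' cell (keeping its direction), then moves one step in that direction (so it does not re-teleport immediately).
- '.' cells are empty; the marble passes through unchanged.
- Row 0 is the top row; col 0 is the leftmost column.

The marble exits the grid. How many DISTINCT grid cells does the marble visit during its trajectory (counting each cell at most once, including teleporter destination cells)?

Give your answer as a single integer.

Step 1: enter (0,0), '.' pass, move down to (1,0)
Step 2: enter (1,0), '.' pass, move down to (2,0)
Step 3: enter (2,0), '.' pass, move down to (3,0)
Step 4: enter (3,0), '.' pass, move down to (4,0)
Step 5: enter (4,0), '.' pass, move down to (5,0)
Step 6: enter (5,0), '.' pass, move down to (6,0)
Step 7: at (6,0) — EXIT via bottom edge, pos 0
Distinct cells visited: 6 (path length 6)

Answer: 6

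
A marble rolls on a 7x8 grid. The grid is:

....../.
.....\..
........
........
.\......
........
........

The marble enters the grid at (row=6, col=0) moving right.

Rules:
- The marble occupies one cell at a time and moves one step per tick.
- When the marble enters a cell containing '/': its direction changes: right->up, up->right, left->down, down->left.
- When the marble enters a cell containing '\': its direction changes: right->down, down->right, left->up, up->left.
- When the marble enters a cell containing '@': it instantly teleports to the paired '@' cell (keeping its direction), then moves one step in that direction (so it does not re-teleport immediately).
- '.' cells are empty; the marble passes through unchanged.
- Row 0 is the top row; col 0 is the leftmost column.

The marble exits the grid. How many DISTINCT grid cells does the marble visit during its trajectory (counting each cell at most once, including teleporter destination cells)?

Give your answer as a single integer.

Answer: 8

Derivation:
Step 1: enter (6,0), '.' pass, move right to (6,1)
Step 2: enter (6,1), '.' pass, move right to (6,2)
Step 3: enter (6,2), '.' pass, move right to (6,3)
Step 4: enter (6,3), '.' pass, move right to (6,4)
Step 5: enter (6,4), '.' pass, move right to (6,5)
Step 6: enter (6,5), '.' pass, move right to (6,6)
Step 7: enter (6,6), '.' pass, move right to (6,7)
Step 8: enter (6,7), '.' pass, move right to (6,8)
Step 9: at (6,8) — EXIT via right edge, pos 6
Distinct cells visited: 8 (path length 8)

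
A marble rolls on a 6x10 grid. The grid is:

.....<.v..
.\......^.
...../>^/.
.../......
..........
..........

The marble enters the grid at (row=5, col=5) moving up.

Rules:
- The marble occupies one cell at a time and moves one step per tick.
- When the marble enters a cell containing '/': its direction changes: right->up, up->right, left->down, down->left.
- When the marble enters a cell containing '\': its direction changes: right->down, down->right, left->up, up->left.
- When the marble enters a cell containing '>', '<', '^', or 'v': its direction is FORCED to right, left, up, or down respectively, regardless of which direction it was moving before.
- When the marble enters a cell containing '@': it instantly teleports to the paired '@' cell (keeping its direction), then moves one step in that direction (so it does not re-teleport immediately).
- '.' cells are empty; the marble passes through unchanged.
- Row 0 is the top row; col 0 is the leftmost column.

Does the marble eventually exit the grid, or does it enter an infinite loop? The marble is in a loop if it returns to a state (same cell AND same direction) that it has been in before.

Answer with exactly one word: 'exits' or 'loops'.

Step 1: enter (5,5), '.' pass, move up to (4,5)
Step 2: enter (4,5), '.' pass, move up to (3,5)
Step 3: enter (3,5), '.' pass, move up to (2,5)
Step 4: enter (2,5), '/' deflects up->right, move right to (2,6)
Step 5: enter (2,6), '>' forces right->right, move right to (2,7)
Step 6: enter (2,7), '^' forces right->up, move up to (1,7)
Step 7: enter (1,7), '.' pass, move up to (0,7)
Step 8: enter (0,7), 'v' forces up->down, move down to (1,7)
Step 9: enter (1,7), '.' pass, move down to (2,7)
Step 10: enter (2,7), '^' forces down->up, move up to (1,7)
Step 11: at (1,7) dir=up — LOOP DETECTED (seen before)

Answer: loops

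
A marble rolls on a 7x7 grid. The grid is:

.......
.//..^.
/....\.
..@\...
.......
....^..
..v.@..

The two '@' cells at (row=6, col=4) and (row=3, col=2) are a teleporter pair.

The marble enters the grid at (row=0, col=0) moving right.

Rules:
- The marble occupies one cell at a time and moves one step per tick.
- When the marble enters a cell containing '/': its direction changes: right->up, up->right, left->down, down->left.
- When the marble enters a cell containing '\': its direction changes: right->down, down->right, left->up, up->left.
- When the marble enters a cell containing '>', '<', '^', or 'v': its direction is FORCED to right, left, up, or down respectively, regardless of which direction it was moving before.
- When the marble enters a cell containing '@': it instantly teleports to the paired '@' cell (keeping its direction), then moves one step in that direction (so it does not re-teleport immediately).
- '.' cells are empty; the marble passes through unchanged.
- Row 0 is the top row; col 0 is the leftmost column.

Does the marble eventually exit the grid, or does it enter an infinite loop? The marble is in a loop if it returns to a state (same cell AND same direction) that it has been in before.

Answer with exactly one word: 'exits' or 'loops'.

Step 1: enter (0,0), '.' pass, move right to (0,1)
Step 2: enter (0,1), '.' pass, move right to (0,2)
Step 3: enter (0,2), '.' pass, move right to (0,3)
Step 4: enter (0,3), '.' pass, move right to (0,4)
Step 5: enter (0,4), '.' pass, move right to (0,5)
Step 6: enter (0,5), '.' pass, move right to (0,6)
Step 7: enter (0,6), '.' pass, move right to (0,7)
Step 8: at (0,7) — EXIT via right edge, pos 0

Answer: exits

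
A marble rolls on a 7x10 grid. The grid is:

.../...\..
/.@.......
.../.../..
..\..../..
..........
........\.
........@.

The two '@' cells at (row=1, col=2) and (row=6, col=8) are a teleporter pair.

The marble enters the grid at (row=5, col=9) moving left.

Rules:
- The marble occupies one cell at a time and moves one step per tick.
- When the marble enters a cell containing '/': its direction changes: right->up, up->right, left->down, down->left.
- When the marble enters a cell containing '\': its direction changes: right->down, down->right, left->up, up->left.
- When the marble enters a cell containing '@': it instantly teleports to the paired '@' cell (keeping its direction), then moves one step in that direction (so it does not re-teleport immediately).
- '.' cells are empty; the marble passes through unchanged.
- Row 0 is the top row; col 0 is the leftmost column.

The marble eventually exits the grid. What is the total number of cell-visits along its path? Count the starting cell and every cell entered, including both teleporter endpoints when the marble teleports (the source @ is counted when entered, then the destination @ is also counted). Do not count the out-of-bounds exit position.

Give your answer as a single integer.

Answer: 7

Derivation:
Step 1: enter (5,9), '.' pass, move left to (5,8)
Step 2: enter (5,8), '\' deflects left->up, move up to (4,8)
Step 3: enter (4,8), '.' pass, move up to (3,8)
Step 4: enter (3,8), '.' pass, move up to (2,8)
Step 5: enter (2,8), '.' pass, move up to (1,8)
Step 6: enter (1,8), '.' pass, move up to (0,8)
Step 7: enter (0,8), '.' pass, move up to (-1,8)
Step 8: at (-1,8) — EXIT via top edge, pos 8
Path length (cell visits): 7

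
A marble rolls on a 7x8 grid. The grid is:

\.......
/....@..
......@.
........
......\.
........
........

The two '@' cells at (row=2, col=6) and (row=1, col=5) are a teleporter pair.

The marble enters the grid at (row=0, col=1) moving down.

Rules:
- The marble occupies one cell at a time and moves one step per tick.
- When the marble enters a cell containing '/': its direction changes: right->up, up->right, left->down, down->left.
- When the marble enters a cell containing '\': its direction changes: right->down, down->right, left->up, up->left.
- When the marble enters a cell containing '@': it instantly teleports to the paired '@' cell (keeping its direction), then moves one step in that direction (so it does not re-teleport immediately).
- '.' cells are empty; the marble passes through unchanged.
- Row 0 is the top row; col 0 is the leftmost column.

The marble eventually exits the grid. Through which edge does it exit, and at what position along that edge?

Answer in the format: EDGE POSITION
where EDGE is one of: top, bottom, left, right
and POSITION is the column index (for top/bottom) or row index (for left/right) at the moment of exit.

Step 1: enter (0,1), '.' pass, move down to (1,1)
Step 2: enter (1,1), '.' pass, move down to (2,1)
Step 3: enter (2,1), '.' pass, move down to (3,1)
Step 4: enter (3,1), '.' pass, move down to (4,1)
Step 5: enter (4,1), '.' pass, move down to (5,1)
Step 6: enter (5,1), '.' pass, move down to (6,1)
Step 7: enter (6,1), '.' pass, move down to (7,1)
Step 8: at (7,1) — EXIT via bottom edge, pos 1

Answer: bottom 1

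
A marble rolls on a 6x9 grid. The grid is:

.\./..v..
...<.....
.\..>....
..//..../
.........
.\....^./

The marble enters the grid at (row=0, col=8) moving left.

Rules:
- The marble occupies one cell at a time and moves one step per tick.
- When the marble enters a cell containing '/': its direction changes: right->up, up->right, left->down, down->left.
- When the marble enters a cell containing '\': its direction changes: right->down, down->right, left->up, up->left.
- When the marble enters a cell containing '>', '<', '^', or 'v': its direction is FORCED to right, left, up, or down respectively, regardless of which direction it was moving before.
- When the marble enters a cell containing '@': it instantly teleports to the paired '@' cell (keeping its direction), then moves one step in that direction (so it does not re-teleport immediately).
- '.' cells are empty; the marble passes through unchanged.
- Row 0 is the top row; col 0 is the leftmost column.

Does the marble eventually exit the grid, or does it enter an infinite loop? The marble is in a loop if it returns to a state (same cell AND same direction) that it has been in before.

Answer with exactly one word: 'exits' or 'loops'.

Step 1: enter (0,8), '.' pass, move left to (0,7)
Step 2: enter (0,7), '.' pass, move left to (0,6)
Step 3: enter (0,6), 'v' forces left->down, move down to (1,6)
Step 4: enter (1,6), '.' pass, move down to (2,6)
Step 5: enter (2,6), '.' pass, move down to (3,6)
Step 6: enter (3,6), '.' pass, move down to (4,6)
Step 7: enter (4,6), '.' pass, move down to (5,6)
Step 8: enter (5,6), '^' forces down->up, move up to (4,6)
Step 9: enter (4,6), '.' pass, move up to (3,6)
Step 10: enter (3,6), '.' pass, move up to (2,6)
Step 11: enter (2,6), '.' pass, move up to (1,6)
Step 12: enter (1,6), '.' pass, move up to (0,6)
Step 13: enter (0,6), 'v' forces up->down, move down to (1,6)
Step 14: at (1,6) dir=down — LOOP DETECTED (seen before)

Answer: loops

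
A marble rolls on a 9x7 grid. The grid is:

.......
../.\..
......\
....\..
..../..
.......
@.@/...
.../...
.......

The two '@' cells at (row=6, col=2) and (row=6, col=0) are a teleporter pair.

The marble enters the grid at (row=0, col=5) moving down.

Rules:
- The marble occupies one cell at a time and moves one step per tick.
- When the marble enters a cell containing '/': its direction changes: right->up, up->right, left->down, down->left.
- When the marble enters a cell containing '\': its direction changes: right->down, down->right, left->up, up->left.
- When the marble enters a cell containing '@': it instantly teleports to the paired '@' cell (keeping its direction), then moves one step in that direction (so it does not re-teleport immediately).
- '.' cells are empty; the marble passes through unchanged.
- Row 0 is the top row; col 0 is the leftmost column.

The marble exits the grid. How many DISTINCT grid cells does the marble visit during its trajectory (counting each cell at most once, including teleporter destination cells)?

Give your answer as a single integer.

Step 1: enter (0,5), '.' pass, move down to (1,5)
Step 2: enter (1,5), '.' pass, move down to (2,5)
Step 3: enter (2,5), '.' pass, move down to (3,5)
Step 4: enter (3,5), '.' pass, move down to (4,5)
Step 5: enter (4,5), '.' pass, move down to (5,5)
Step 6: enter (5,5), '.' pass, move down to (6,5)
Step 7: enter (6,5), '.' pass, move down to (7,5)
Step 8: enter (7,5), '.' pass, move down to (8,5)
Step 9: enter (8,5), '.' pass, move down to (9,5)
Step 10: at (9,5) — EXIT via bottom edge, pos 5
Distinct cells visited: 9 (path length 9)

Answer: 9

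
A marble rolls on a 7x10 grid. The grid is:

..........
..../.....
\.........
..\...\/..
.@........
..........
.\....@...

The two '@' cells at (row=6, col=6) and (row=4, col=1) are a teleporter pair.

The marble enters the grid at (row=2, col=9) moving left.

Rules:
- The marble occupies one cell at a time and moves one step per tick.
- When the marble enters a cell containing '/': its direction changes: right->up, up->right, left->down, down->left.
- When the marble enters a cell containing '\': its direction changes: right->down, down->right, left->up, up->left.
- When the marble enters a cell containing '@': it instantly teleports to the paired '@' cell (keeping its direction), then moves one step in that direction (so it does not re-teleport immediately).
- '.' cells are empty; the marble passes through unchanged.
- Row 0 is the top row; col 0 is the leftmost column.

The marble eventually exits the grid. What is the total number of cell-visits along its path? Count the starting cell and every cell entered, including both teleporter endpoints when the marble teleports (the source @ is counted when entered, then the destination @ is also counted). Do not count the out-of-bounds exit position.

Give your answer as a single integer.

Answer: 12

Derivation:
Step 1: enter (2,9), '.' pass, move left to (2,8)
Step 2: enter (2,8), '.' pass, move left to (2,7)
Step 3: enter (2,7), '.' pass, move left to (2,6)
Step 4: enter (2,6), '.' pass, move left to (2,5)
Step 5: enter (2,5), '.' pass, move left to (2,4)
Step 6: enter (2,4), '.' pass, move left to (2,3)
Step 7: enter (2,3), '.' pass, move left to (2,2)
Step 8: enter (2,2), '.' pass, move left to (2,1)
Step 9: enter (2,1), '.' pass, move left to (2,0)
Step 10: enter (2,0), '\' deflects left->up, move up to (1,0)
Step 11: enter (1,0), '.' pass, move up to (0,0)
Step 12: enter (0,0), '.' pass, move up to (-1,0)
Step 13: at (-1,0) — EXIT via top edge, pos 0
Path length (cell visits): 12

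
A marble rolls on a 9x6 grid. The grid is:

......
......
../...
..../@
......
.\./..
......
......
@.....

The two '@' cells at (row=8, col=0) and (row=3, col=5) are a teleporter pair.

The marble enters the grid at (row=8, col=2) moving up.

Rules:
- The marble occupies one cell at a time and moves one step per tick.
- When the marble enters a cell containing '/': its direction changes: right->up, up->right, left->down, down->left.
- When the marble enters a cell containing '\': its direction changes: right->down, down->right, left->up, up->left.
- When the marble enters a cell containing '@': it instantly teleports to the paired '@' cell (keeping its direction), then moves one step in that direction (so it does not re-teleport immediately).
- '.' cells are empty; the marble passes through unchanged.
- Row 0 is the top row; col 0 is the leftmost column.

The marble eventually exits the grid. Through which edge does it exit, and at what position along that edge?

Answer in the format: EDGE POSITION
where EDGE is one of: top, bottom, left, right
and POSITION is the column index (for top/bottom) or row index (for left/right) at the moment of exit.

Answer: right 2

Derivation:
Step 1: enter (8,2), '.' pass, move up to (7,2)
Step 2: enter (7,2), '.' pass, move up to (6,2)
Step 3: enter (6,2), '.' pass, move up to (5,2)
Step 4: enter (5,2), '.' pass, move up to (4,2)
Step 5: enter (4,2), '.' pass, move up to (3,2)
Step 6: enter (3,2), '.' pass, move up to (2,2)
Step 7: enter (2,2), '/' deflects up->right, move right to (2,3)
Step 8: enter (2,3), '.' pass, move right to (2,4)
Step 9: enter (2,4), '.' pass, move right to (2,5)
Step 10: enter (2,5), '.' pass, move right to (2,6)
Step 11: at (2,6) — EXIT via right edge, pos 2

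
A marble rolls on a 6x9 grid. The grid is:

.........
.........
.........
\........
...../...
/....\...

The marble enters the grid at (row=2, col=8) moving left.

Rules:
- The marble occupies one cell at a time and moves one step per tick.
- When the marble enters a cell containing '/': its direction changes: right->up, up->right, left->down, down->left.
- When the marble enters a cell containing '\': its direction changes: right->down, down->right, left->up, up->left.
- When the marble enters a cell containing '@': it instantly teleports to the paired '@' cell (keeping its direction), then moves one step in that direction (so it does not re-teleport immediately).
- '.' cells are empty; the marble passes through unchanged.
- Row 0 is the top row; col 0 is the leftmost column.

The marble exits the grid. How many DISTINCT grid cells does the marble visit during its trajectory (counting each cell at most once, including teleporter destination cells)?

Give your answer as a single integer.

Answer: 9

Derivation:
Step 1: enter (2,8), '.' pass, move left to (2,7)
Step 2: enter (2,7), '.' pass, move left to (2,6)
Step 3: enter (2,6), '.' pass, move left to (2,5)
Step 4: enter (2,5), '.' pass, move left to (2,4)
Step 5: enter (2,4), '.' pass, move left to (2,3)
Step 6: enter (2,3), '.' pass, move left to (2,2)
Step 7: enter (2,2), '.' pass, move left to (2,1)
Step 8: enter (2,1), '.' pass, move left to (2,0)
Step 9: enter (2,0), '.' pass, move left to (2,-1)
Step 10: at (2,-1) — EXIT via left edge, pos 2
Distinct cells visited: 9 (path length 9)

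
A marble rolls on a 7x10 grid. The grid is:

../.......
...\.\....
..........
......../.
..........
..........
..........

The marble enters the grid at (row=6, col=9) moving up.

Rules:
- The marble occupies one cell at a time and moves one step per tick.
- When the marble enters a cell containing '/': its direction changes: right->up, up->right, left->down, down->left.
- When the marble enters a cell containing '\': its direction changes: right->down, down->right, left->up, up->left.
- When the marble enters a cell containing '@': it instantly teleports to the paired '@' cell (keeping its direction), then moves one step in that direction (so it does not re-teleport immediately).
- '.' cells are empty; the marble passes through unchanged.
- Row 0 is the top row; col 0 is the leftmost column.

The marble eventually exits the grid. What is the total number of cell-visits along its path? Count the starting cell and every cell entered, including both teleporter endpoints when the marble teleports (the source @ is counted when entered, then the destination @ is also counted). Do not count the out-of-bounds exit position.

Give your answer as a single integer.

Step 1: enter (6,9), '.' pass, move up to (5,9)
Step 2: enter (5,9), '.' pass, move up to (4,9)
Step 3: enter (4,9), '.' pass, move up to (3,9)
Step 4: enter (3,9), '.' pass, move up to (2,9)
Step 5: enter (2,9), '.' pass, move up to (1,9)
Step 6: enter (1,9), '.' pass, move up to (0,9)
Step 7: enter (0,9), '.' pass, move up to (-1,9)
Step 8: at (-1,9) — EXIT via top edge, pos 9
Path length (cell visits): 7

Answer: 7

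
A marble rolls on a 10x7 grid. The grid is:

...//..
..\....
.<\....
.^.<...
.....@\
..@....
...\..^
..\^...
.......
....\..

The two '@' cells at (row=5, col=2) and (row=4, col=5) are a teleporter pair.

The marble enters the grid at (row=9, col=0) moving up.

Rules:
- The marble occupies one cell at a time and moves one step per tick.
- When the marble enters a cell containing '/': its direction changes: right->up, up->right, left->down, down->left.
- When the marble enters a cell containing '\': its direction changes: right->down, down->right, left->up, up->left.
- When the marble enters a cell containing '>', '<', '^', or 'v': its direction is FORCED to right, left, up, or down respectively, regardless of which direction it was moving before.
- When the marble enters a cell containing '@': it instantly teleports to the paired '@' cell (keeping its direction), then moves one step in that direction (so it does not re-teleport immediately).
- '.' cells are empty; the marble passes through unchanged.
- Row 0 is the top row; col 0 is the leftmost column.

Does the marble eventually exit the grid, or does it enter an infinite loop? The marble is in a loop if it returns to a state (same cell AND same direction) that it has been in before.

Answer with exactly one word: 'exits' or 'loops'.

Step 1: enter (9,0), '.' pass, move up to (8,0)
Step 2: enter (8,0), '.' pass, move up to (7,0)
Step 3: enter (7,0), '.' pass, move up to (6,0)
Step 4: enter (6,0), '.' pass, move up to (5,0)
Step 5: enter (5,0), '.' pass, move up to (4,0)
Step 6: enter (4,0), '.' pass, move up to (3,0)
Step 7: enter (3,0), '.' pass, move up to (2,0)
Step 8: enter (2,0), '.' pass, move up to (1,0)
Step 9: enter (1,0), '.' pass, move up to (0,0)
Step 10: enter (0,0), '.' pass, move up to (-1,0)
Step 11: at (-1,0) — EXIT via top edge, pos 0

Answer: exits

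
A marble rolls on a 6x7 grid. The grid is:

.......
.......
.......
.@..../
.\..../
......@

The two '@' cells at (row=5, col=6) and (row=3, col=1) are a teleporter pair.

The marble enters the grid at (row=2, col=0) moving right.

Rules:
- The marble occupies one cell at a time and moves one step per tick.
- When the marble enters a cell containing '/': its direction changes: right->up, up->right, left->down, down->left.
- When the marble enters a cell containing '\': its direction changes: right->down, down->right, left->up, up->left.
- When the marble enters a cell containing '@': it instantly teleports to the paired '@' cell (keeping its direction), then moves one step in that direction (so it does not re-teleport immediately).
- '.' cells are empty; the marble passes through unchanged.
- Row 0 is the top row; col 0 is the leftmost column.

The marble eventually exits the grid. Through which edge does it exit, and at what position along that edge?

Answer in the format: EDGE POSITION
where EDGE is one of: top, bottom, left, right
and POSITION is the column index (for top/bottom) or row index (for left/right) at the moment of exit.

Answer: right 2

Derivation:
Step 1: enter (2,0), '.' pass, move right to (2,1)
Step 2: enter (2,1), '.' pass, move right to (2,2)
Step 3: enter (2,2), '.' pass, move right to (2,3)
Step 4: enter (2,3), '.' pass, move right to (2,4)
Step 5: enter (2,4), '.' pass, move right to (2,5)
Step 6: enter (2,5), '.' pass, move right to (2,6)
Step 7: enter (2,6), '.' pass, move right to (2,7)
Step 8: at (2,7) — EXIT via right edge, pos 2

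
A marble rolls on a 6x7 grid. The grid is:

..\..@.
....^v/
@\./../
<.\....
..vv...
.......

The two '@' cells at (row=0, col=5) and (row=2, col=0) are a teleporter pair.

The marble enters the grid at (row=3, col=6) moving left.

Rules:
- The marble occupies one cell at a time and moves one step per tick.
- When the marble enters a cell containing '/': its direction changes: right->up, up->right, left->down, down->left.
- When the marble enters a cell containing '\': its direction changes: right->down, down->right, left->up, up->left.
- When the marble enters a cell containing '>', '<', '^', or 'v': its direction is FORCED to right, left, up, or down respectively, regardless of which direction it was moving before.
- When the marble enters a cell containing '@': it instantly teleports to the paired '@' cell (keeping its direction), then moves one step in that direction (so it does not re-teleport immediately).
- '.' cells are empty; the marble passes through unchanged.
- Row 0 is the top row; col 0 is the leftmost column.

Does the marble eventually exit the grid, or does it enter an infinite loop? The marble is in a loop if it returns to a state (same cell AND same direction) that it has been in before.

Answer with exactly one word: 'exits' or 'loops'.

Answer: exits

Derivation:
Step 1: enter (3,6), '.' pass, move left to (3,5)
Step 2: enter (3,5), '.' pass, move left to (3,4)
Step 3: enter (3,4), '.' pass, move left to (3,3)
Step 4: enter (3,3), '.' pass, move left to (3,2)
Step 5: enter (3,2), '\' deflects left->up, move up to (2,2)
Step 6: enter (2,2), '.' pass, move up to (1,2)
Step 7: enter (1,2), '.' pass, move up to (0,2)
Step 8: enter (0,2), '\' deflects up->left, move left to (0,1)
Step 9: enter (0,1), '.' pass, move left to (0,0)
Step 10: enter (0,0), '.' pass, move left to (0,-1)
Step 11: at (0,-1) — EXIT via left edge, pos 0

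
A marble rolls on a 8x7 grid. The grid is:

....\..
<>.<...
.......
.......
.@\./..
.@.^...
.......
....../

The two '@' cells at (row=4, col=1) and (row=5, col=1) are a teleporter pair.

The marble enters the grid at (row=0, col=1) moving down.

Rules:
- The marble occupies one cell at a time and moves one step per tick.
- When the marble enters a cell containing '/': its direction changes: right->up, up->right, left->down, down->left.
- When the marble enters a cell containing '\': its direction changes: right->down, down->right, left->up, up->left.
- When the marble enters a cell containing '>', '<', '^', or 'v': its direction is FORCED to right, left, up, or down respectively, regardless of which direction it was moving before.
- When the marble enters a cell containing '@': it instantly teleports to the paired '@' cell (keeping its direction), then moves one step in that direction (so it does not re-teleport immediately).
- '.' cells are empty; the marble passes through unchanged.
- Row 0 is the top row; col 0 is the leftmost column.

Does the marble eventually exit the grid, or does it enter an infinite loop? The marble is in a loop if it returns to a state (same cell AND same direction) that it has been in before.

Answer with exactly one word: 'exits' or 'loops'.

Step 1: enter (0,1), '.' pass, move down to (1,1)
Step 2: enter (1,1), '>' forces down->right, move right to (1,2)
Step 3: enter (1,2), '.' pass, move right to (1,3)
Step 4: enter (1,3), '<' forces right->left, move left to (1,2)
Step 5: enter (1,2), '.' pass, move left to (1,1)
Step 6: enter (1,1), '>' forces left->right, move right to (1,2)
Step 7: at (1,2) dir=right — LOOP DETECTED (seen before)

Answer: loops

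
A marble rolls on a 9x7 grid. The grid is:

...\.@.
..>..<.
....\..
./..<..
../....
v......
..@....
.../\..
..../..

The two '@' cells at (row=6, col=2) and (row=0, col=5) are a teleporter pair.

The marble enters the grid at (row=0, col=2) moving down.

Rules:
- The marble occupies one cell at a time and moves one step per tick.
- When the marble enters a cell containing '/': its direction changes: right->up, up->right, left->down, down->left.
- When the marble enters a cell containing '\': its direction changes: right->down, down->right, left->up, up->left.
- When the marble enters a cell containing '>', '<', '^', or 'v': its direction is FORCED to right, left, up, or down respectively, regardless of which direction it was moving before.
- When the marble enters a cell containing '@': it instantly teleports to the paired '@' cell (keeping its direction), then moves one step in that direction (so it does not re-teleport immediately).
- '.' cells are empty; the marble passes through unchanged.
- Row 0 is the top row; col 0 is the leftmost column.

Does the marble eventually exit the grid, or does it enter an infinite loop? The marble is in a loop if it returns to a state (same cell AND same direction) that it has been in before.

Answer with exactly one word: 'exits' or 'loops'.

Step 1: enter (0,2), '.' pass, move down to (1,2)
Step 2: enter (1,2), '>' forces down->right, move right to (1,3)
Step 3: enter (1,3), '.' pass, move right to (1,4)
Step 4: enter (1,4), '.' pass, move right to (1,5)
Step 5: enter (1,5), '<' forces right->left, move left to (1,4)
Step 6: enter (1,4), '.' pass, move left to (1,3)
Step 7: enter (1,3), '.' pass, move left to (1,2)
Step 8: enter (1,2), '>' forces left->right, move right to (1,3)
Step 9: at (1,3) dir=right — LOOP DETECTED (seen before)

Answer: loops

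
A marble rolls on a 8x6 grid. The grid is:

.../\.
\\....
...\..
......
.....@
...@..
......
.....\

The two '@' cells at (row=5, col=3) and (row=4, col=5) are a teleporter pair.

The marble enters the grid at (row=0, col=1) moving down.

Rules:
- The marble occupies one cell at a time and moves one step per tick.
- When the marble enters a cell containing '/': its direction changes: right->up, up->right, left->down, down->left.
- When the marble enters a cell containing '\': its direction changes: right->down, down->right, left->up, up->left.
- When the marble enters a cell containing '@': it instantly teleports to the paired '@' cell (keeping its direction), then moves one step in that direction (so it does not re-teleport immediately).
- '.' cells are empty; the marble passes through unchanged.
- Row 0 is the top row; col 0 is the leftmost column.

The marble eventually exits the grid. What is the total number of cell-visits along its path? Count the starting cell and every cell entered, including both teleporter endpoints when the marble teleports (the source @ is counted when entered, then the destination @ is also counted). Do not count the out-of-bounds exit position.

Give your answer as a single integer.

Step 1: enter (0,1), '.' pass, move down to (1,1)
Step 2: enter (1,1), '\' deflects down->right, move right to (1,2)
Step 3: enter (1,2), '.' pass, move right to (1,3)
Step 4: enter (1,3), '.' pass, move right to (1,4)
Step 5: enter (1,4), '.' pass, move right to (1,5)
Step 6: enter (1,5), '.' pass, move right to (1,6)
Step 7: at (1,6) — EXIT via right edge, pos 1
Path length (cell visits): 6

Answer: 6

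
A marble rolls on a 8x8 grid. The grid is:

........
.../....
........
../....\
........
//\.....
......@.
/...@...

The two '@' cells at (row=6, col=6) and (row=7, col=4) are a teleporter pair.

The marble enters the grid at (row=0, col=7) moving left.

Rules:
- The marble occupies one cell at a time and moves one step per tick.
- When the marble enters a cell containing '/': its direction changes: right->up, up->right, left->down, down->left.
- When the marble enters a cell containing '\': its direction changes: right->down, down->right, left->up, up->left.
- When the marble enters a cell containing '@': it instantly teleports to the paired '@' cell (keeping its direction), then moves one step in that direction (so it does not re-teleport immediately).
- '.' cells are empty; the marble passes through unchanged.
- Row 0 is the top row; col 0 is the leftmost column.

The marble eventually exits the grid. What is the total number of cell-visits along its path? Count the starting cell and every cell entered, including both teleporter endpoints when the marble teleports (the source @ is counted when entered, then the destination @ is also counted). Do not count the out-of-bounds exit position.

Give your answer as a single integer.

Step 1: enter (0,7), '.' pass, move left to (0,6)
Step 2: enter (0,6), '.' pass, move left to (0,5)
Step 3: enter (0,5), '.' pass, move left to (0,4)
Step 4: enter (0,4), '.' pass, move left to (0,3)
Step 5: enter (0,3), '.' pass, move left to (0,2)
Step 6: enter (0,2), '.' pass, move left to (0,1)
Step 7: enter (0,1), '.' pass, move left to (0,0)
Step 8: enter (0,0), '.' pass, move left to (0,-1)
Step 9: at (0,-1) — EXIT via left edge, pos 0
Path length (cell visits): 8

Answer: 8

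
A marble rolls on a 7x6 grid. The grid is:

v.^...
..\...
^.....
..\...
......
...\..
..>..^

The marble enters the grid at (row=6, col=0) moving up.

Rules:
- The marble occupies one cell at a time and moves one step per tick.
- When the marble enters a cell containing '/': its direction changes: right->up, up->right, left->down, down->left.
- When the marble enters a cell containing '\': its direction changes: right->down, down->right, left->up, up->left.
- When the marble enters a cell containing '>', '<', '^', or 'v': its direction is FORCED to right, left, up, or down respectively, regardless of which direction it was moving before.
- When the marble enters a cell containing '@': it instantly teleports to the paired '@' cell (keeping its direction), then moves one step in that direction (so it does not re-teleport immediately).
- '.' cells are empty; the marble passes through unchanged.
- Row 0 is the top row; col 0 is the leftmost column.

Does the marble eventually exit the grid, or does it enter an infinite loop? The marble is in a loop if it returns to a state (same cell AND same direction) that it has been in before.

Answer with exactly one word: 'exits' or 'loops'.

Step 1: enter (6,0), '.' pass, move up to (5,0)
Step 2: enter (5,0), '.' pass, move up to (4,0)
Step 3: enter (4,0), '.' pass, move up to (3,0)
Step 4: enter (3,0), '.' pass, move up to (2,0)
Step 5: enter (2,0), '^' forces up->up, move up to (1,0)
Step 6: enter (1,0), '.' pass, move up to (0,0)
Step 7: enter (0,0), 'v' forces up->down, move down to (1,0)
Step 8: enter (1,0), '.' pass, move down to (2,0)
Step 9: enter (2,0), '^' forces down->up, move up to (1,0)
Step 10: at (1,0) dir=up — LOOP DETECTED (seen before)

Answer: loops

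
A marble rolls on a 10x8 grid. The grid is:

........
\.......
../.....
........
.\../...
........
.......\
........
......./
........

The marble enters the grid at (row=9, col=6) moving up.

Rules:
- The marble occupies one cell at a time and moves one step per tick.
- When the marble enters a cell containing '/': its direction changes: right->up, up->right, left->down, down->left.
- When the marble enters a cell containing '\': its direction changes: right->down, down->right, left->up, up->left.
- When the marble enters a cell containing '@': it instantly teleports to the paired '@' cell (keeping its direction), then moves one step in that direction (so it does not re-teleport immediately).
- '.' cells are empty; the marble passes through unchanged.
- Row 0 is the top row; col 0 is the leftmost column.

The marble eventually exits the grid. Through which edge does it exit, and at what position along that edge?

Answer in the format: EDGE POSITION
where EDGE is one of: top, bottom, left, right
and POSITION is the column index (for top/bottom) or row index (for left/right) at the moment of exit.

Answer: top 6

Derivation:
Step 1: enter (9,6), '.' pass, move up to (8,6)
Step 2: enter (8,6), '.' pass, move up to (7,6)
Step 3: enter (7,6), '.' pass, move up to (6,6)
Step 4: enter (6,6), '.' pass, move up to (5,6)
Step 5: enter (5,6), '.' pass, move up to (4,6)
Step 6: enter (4,6), '.' pass, move up to (3,6)
Step 7: enter (3,6), '.' pass, move up to (2,6)
Step 8: enter (2,6), '.' pass, move up to (1,6)
Step 9: enter (1,6), '.' pass, move up to (0,6)
Step 10: enter (0,6), '.' pass, move up to (-1,6)
Step 11: at (-1,6) — EXIT via top edge, pos 6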